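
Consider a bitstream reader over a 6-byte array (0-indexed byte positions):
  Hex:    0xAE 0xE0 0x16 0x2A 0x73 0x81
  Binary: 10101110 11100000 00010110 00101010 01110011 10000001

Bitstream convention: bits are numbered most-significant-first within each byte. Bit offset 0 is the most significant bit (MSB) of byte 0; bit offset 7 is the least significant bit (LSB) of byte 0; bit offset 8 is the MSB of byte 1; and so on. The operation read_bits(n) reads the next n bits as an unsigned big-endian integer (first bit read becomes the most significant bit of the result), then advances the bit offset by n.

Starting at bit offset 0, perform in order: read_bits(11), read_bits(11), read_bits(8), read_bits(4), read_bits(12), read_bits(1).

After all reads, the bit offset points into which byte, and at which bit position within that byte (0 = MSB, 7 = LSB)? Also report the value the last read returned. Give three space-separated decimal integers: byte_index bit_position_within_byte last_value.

Read 1: bits[0:11] width=11 -> value=1399 (bin 10101110111); offset now 11 = byte 1 bit 3; 37 bits remain
Read 2: bits[11:22] width=11 -> value=5 (bin 00000000101); offset now 22 = byte 2 bit 6; 26 bits remain
Read 3: bits[22:30] width=8 -> value=138 (bin 10001010); offset now 30 = byte 3 bit 6; 18 bits remain
Read 4: bits[30:34] width=4 -> value=9 (bin 1001); offset now 34 = byte 4 bit 2; 14 bits remain
Read 5: bits[34:46] width=12 -> value=3296 (bin 110011100000); offset now 46 = byte 5 bit 6; 2 bits remain
Read 6: bits[46:47] width=1 -> value=0 (bin 0); offset now 47 = byte 5 bit 7; 1 bits remain

Answer: 5 7 0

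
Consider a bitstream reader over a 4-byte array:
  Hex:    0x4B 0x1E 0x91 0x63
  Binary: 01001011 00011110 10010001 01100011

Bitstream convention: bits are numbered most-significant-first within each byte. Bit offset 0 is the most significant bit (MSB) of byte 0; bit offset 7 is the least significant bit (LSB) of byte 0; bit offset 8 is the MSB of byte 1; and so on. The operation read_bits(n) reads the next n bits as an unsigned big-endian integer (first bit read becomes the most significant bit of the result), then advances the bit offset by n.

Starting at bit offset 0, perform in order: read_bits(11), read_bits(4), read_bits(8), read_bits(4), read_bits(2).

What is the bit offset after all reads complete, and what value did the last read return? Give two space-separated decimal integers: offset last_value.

Read 1: bits[0:11] width=11 -> value=600 (bin 01001011000); offset now 11 = byte 1 bit 3; 21 bits remain
Read 2: bits[11:15] width=4 -> value=15 (bin 1111); offset now 15 = byte 1 bit 7; 17 bits remain
Read 3: bits[15:23] width=8 -> value=72 (bin 01001000); offset now 23 = byte 2 bit 7; 9 bits remain
Read 4: bits[23:27] width=4 -> value=11 (bin 1011); offset now 27 = byte 3 bit 3; 5 bits remain
Read 5: bits[27:29] width=2 -> value=0 (bin 00); offset now 29 = byte 3 bit 5; 3 bits remain

Answer: 29 0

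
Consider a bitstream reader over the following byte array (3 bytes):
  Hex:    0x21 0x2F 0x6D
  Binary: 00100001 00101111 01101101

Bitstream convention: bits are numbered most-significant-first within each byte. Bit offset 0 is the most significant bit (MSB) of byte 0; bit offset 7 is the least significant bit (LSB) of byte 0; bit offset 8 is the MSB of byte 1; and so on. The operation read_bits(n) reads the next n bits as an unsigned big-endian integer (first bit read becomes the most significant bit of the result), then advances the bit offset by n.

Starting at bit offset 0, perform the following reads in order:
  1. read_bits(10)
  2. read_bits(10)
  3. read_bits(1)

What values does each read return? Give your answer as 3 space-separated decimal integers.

Read 1: bits[0:10] width=10 -> value=132 (bin 0010000100); offset now 10 = byte 1 bit 2; 14 bits remain
Read 2: bits[10:20] width=10 -> value=758 (bin 1011110110); offset now 20 = byte 2 bit 4; 4 bits remain
Read 3: bits[20:21] width=1 -> value=1 (bin 1); offset now 21 = byte 2 bit 5; 3 bits remain

Answer: 132 758 1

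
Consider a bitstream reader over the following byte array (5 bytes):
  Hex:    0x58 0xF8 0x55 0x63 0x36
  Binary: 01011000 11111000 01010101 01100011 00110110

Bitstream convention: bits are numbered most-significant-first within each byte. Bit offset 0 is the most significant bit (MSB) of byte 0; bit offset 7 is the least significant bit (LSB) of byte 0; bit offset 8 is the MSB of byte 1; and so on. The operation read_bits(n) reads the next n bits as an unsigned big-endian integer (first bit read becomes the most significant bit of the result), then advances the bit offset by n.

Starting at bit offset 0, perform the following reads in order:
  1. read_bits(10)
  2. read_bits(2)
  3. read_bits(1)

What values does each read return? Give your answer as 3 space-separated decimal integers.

Read 1: bits[0:10] width=10 -> value=355 (bin 0101100011); offset now 10 = byte 1 bit 2; 30 bits remain
Read 2: bits[10:12] width=2 -> value=3 (bin 11); offset now 12 = byte 1 bit 4; 28 bits remain
Read 3: bits[12:13] width=1 -> value=1 (bin 1); offset now 13 = byte 1 bit 5; 27 bits remain

Answer: 355 3 1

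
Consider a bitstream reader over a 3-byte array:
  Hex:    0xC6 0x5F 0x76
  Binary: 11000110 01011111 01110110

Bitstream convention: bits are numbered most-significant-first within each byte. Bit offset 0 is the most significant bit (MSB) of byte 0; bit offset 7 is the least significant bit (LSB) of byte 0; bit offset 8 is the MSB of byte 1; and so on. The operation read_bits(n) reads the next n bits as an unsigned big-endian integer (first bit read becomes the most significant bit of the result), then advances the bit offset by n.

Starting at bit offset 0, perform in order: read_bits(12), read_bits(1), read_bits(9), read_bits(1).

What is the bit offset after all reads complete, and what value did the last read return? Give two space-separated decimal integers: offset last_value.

Answer: 23 1

Derivation:
Read 1: bits[0:12] width=12 -> value=3173 (bin 110001100101); offset now 12 = byte 1 bit 4; 12 bits remain
Read 2: bits[12:13] width=1 -> value=1 (bin 1); offset now 13 = byte 1 bit 5; 11 bits remain
Read 3: bits[13:22] width=9 -> value=477 (bin 111011101); offset now 22 = byte 2 bit 6; 2 bits remain
Read 4: bits[22:23] width=1 -> value=1 (bin 1); offset now 23 = byte 2 bit 7; 1 bits remain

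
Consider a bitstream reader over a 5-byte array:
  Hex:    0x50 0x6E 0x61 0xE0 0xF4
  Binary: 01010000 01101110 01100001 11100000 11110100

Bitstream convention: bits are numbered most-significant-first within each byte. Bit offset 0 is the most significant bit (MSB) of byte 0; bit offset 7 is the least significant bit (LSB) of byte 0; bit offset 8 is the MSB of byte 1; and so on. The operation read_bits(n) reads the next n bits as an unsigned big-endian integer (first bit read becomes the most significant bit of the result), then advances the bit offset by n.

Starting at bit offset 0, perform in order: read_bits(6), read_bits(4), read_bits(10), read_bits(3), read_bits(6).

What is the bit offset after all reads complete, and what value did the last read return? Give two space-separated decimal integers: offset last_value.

Read 1: bits[0:6] width=6 -> value=20 (bin 010100); offset now 6 = byte 0 bit 6; 34 bits remain
Read 2: bits[6:10] width=4 -> value=1 (bin 0001); offset now 10 = byte 1 bit 2; 30 bits remain
Read 3: bits[10:20] width=10 -> value=742 (bin 1011100110); offset now 20 = byte 2 bit 4; 20 bits remain
Read 4: bits[20:23] width=3 -> value=0 (bin 000); offset now 23 = byte 2 bit 7; 17 bits remain
Read 5: bits[23:29] width=6 -> value=60 (bin 111100); offset now 29 = byte 3 bit 5; 11 bits remain

Answer: 29 60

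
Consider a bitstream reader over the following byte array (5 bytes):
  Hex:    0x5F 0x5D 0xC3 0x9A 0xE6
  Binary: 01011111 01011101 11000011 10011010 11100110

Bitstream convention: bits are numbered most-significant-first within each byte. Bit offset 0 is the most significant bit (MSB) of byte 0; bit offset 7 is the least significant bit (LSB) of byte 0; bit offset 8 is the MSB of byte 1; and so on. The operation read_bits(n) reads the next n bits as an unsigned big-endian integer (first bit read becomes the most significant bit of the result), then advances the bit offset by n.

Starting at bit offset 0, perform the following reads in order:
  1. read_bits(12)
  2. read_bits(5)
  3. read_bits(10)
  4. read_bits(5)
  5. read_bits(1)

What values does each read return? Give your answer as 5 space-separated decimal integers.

Read 1: bits[0:12] width=12 -> value=1525 (bin 010111110101); offset now 12 = byte 1 bit 4; 28 bits remain
Read 2: bits[12:17] width=5 -> value=27 (bin 11011); offset now 17 = byte 2 bit 1; 23 bits remain
Read 3: bits[17:27] width=10 -> value=540 (bin 1000011100); offset now 27 = byte 3 bit 3; 13 bits remain
Read 4: bits[27:32] width=5 -> value=26 (bin 11010); offset now 32 = byte 4 bit 0; 8 bits remain
Read 5: bits[32:33] width=1 -> value=1 (bin 1); offset now 33 = byte 4 bit 1; 7 bits remain

Answer: 1525 27 540 26 1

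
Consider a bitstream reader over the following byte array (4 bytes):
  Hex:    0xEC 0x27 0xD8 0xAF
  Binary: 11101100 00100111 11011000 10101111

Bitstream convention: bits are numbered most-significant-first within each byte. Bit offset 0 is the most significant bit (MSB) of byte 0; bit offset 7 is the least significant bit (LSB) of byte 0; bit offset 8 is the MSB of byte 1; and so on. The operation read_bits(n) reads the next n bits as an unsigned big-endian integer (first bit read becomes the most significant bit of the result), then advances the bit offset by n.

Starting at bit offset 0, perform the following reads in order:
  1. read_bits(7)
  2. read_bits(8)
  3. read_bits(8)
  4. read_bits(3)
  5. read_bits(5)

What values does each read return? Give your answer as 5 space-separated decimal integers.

Read 1: bits[0:7] width=7 -> value=118 (bin 1110110); offset now 7 = byte 0 bit 7; 25 bits remain
Read 2: bits[7:15] width=8 -> value=19 (bin 00010011); offset now 15 = byte 1 bit 7; 17 bits remain
Read 3: bits[15:23] width=8 -> value=236 (bin 11101100); offset now 23 = byte 2 bit 7; 9 bits remain
Read 4: bits[23:26] width=3 -> value=2 (bin 010); offset now 26 = byte 3 bit 2; 6 bits remain
Read 5: bits[26:31] width=5 -> value=23 (bin 10111); offset now 31 = byte 3 bit 7; 1 bits remain

Answer: 118 19 236 2 23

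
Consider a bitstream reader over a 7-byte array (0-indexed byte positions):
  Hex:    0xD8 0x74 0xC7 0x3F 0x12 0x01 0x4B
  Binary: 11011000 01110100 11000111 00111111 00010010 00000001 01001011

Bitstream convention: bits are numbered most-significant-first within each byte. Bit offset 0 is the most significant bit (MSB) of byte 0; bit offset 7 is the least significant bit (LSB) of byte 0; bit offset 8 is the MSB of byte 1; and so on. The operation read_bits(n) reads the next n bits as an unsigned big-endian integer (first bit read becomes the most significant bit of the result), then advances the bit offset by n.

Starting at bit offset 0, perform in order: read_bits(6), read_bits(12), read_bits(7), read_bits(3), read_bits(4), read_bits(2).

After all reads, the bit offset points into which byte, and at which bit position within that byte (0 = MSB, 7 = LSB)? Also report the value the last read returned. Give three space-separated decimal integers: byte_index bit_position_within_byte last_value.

Answer: 4 2 0

Derivation:
Read 1: bits[0:6] width=6 -> value=54 (bin 110110); offset now 6 = byte 0 bit 6; 50 bits remain
Read 2: bits[6:18] width=12 -> value=467 (bin 000111010011); offset now 18 = byte 2 bit 2; 38 bits remain
Read 3: bits[18:25] width=7 -> value=14 (bin 0001110); offset now 25 = byte 3 bit 1; 31 bits remain
Read 4: bits[25:28] width=3 -> value=3 (bin 011); offset now 28 = byte 3 bit 4; 28 bits remain
Read 5: bits[28:32] width=4 -> value=15 (bin 1111); offset now 32 = byte 4 bit 0; 24 bits remain
Read 6: bits[32:34] width=2 -> value=0 (bin 00); offset now 34 = byte 4 bit 2; 22 bits remain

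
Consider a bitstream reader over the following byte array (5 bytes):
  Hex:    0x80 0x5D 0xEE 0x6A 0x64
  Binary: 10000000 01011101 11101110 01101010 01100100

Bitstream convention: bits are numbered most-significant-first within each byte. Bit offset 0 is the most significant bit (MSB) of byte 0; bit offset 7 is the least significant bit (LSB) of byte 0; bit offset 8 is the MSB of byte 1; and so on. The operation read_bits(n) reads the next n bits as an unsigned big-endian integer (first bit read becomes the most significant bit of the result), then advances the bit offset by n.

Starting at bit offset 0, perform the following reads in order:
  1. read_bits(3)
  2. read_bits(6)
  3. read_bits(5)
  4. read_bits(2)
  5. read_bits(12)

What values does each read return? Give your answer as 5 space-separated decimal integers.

Answer: 4 0 23 1 3814

Derivation:
Read 1: bits[0:3] width=3 -> value=4 (bin 100); offset now 3 = byte 0 bit 3; 37 bits remain
Read 2: bits[3:9] width=6 -> value=0 (bin 000000); offset now 9 = byte 1 bit 1; 31 bits remain
Read 3: bits[9:14] width=5 -> value=23 (bin 10111); offset now 14 = byte 1 bit 6; 26 bits remain
Read 4: bits[14:16] width=2 -> value=1 (bin 01); offset now 16 = byte 2 bit 0; 24 bits remain
Read 5: bits[16:28] width=12 -> value=3814 (bin 111011100110); offset now 28 = byte 3 bit 4; 12 bits remain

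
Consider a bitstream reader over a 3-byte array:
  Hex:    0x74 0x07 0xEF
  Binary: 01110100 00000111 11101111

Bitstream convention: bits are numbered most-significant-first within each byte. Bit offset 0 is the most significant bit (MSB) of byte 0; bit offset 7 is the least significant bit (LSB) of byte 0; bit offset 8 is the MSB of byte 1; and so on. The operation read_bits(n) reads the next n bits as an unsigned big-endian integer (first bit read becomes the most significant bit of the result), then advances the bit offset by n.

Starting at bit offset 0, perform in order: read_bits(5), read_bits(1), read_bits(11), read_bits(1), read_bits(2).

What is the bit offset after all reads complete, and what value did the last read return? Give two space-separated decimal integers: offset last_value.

Read 1: bits[0:5] width=5 -> value=14 (bin 01110); offset now 5 = byte 0 bit 5; 19 bits remain
Read 2: bits[5:6] width=1 -> value=1 (bin 1); offset now 6 = byte 0 bit 6; 18 bits remain
Read 3: bits[6:17] width=11 -> value=15 (bin 00000001111); offset now 17 = byte 2 bit 1; 7 bits remain
Read 4: bits[17:18] width=1 -> value=1 (bin 1); offset now 18 = byte 2 bit 2; 6 bits remain
Read 5: bits[18:20] width=2 -> value=2 (bin 10); offset now 20 = byte 2 bit 4; 4 bits remain

Answer: 20 2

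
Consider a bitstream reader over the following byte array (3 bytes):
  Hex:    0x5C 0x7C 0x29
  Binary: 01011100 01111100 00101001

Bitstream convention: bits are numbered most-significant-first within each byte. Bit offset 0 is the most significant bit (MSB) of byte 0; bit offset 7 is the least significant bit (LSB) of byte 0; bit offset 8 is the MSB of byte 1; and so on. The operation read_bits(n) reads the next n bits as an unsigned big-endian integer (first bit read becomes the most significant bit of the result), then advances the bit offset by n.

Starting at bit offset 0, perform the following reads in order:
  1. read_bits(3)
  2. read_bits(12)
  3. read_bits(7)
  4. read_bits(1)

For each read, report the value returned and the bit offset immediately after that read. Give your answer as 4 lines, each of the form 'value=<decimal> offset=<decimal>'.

Read 1: bits[0:3] width=3 -> value=2 (bin 010); offset now 3 = byte 0 bit 3; 21 bits remain
Read 2: bits[3:15] width=12 -> value=3646 (bin 111000111110); offset now 15 = byte 1 bit 7; 9 bits remain
Read 3: bits[15:22] width=7 -> value=10 (bin 0001010); offset now 22 = byte 2 bit 6; 2 bits remain
Read 4: bits[22:23] width=1 -> value=0 (bin 0); offset now 23 = byte 2 bit 7; 1 bits remain

Answer: value=2 offset=3
value=3646 offset=15
value=10 offset=22
value=0 offset=23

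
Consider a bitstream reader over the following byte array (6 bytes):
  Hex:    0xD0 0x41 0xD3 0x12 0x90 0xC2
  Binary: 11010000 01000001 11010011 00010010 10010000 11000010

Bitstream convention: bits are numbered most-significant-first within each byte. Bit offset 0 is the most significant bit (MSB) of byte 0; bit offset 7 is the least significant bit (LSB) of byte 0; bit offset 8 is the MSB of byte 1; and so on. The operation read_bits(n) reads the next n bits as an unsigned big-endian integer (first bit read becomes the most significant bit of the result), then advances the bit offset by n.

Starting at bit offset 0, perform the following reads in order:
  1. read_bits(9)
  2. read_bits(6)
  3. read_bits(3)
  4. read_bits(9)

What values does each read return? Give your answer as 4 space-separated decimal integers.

Answer: 416 32 7 152

Derivation:
Read 1: bits[0:9] width=9 -> value=416 (bin 110100000); offset now 9 = byte 1 bit 1; 39 bits remain
Read 2: bits[9:15] width=6 -> value=32 (bin 100000); offset now 15 = byte 1 bit 7; 33 bits remain
Read 3: bits[15:18] width=3 -> value=7 (bin 111); offset now 18 = byte 2 bit 2; 30 bits remain
Read 4: bits[18:27] width=9 -> value=152 (bin 010011000); offset now 27 = byte 3 bit 3; 21 bits remain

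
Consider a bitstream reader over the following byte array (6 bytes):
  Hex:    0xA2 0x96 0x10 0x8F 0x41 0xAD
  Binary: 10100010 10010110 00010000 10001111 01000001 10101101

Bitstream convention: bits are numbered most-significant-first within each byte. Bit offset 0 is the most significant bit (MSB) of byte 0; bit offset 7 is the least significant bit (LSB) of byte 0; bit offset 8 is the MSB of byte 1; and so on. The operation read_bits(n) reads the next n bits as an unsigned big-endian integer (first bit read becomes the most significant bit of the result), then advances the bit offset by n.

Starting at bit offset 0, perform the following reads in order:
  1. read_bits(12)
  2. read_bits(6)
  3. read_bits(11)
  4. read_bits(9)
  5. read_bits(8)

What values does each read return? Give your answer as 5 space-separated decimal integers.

Answer: 2601 24 529 464 107

Derivation:
Read 1: bits[0:12] width=12 -> value=2601 (bin 101000101001); offset now 12 = byte 1 bit 4; 36 bits remain
Read 2: bits[12:18] width=6 -> value=24 (bin 011000); offset now 18 = byte 2 bit 2; 30 bits remain
Read 3: bits[18:29] width=11 -> value=529 (bin 01000010001); offset now 29 = byte 3 bit 5; 19 bits remain
Read 4: bits[29:38] width=9 -> value=464 (bin 111010000); offset now 38 = byte 4 bit 6; 10 bits remain
Read 5: bits[38:46] width=8 -> value=107 (bin 01101011); offset now 46 = byte 5 bit 6; 2 bits remain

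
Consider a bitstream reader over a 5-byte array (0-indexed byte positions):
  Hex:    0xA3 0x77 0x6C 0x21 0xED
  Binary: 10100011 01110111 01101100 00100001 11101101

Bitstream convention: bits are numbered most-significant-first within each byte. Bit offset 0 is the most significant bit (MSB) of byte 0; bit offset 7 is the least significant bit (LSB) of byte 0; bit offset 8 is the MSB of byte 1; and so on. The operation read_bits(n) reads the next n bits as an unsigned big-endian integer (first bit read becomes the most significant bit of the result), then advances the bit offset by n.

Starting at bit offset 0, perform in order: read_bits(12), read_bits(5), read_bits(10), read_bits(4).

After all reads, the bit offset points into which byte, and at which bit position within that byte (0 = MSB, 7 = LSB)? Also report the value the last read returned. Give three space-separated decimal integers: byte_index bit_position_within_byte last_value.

Answer: 3 7 0

Derivation:
Read 1: bits[0:12] width=12 -> value=2615 (bin 101000110111); offset now 12 = byte 1 bit 4; 28 bits remain
Read 2: bits[12:17] width=5 -> value=14 (bin 01110); offset now 17 = byte 2 bit 1; 23 bits remain
Read 3: bits[17:27] width=10 -> value=865 (bin 1101100001); offset now 27 = byte 3 bit 3; 13 bits remain
Read 4: bits[27:31] width=4 -> value=0 (bin 0000); offset now 31 = byte 3 bit 7; 9 bits remain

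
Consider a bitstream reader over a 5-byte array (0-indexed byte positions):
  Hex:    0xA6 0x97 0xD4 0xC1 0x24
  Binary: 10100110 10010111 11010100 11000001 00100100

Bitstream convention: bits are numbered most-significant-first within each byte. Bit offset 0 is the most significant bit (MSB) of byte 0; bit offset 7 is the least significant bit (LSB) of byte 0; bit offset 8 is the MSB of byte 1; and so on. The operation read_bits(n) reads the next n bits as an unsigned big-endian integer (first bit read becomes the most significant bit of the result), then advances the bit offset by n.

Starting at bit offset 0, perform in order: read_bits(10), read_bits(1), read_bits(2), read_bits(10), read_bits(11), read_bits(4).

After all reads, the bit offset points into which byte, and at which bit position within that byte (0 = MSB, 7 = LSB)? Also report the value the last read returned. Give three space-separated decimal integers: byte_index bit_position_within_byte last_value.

Answer: 4 6 9

Derivation:
Read 1: bits[0:10] width=10 -> value=666 (bin 1010011010); offset now 10 = byte 1 bit 2; 30 bits remain
Read 2: bits[10:11] width=1 -> value=0 (bin 0); offset now 11 = byte 1 bit 3; 29 bits remain
Read 3: bits[11:13] width=2 -> value=2 (bin 10); offset now 13 = byte 1 bit 5; 27 bits remain
Read 4: bits[13:23] width=10 -> value=1002 (bin 1111101010); offset now 23 = byte 2 bit 7; 17 bits remain
Read 5: bits[23:34] width=11 -> value=772 (bin 01100000100); offset now 34 = byte 4 bit 2; 6 bits remain
Read 6: bits[34:38] width=4 -> value=9 (bin 1001); offset now 38 = byte 4 bit 6; 2 bits remain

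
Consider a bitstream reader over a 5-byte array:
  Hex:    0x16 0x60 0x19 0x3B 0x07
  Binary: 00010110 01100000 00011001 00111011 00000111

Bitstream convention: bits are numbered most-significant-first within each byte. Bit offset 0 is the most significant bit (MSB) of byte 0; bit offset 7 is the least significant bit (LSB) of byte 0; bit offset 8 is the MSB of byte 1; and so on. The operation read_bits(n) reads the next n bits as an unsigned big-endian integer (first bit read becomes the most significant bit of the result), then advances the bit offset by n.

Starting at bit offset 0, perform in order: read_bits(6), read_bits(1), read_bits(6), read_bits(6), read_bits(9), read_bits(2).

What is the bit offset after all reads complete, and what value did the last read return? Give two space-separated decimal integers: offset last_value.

Answer: 30 2

Derivation:
Read 1: bits[0:6] width=6 -> value=5 (bin 000101); offset now 6 = byte 0 bit 6; 34 bits remain
Read 2: bits[6:7] width=1 -> value=1 (bin 1); offset now 7 = byte 0 bit 7; 33 bits remain
Read 3: bits[7:13] width=6 -> value=12 (bin 001100); offset now 13 = byte 1 bit 5; 27 bits remain
Read 4: bits[13:19] width=6 -> value=0 (bin 000000); offset now 19 = byte 2 bit 3; 21 bits remain
Read 5: bits[19:28] width=9 -> value=403 (bin 110010011); offset now 28 = byte 3 bit 4; 12 bits remain
Read 6: bits[28:30] width=2 -> value=2 (bin 10); offset now 30 = byte 3 bit 6; 10 bits remain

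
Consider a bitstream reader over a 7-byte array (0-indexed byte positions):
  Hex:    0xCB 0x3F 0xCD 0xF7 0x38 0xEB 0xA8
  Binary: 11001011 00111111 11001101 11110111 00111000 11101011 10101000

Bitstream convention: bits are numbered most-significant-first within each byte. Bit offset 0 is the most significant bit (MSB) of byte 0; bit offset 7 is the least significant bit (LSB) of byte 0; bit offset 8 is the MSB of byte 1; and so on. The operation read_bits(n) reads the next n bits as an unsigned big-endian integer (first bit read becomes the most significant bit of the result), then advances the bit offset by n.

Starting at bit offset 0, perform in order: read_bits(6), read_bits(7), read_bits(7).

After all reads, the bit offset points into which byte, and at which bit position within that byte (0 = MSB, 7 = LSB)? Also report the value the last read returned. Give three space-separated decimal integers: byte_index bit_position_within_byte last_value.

Answer: 2 4 124

Derivation:
Read 1: bits[0:6] width=6 -> value=50 (bin 110010); offset now 6 = byte 0 bit 6; 50 bits remain
Read 2: bits[6:13] width=7 -> value=103 (bin 1100111); offset now 13 = byte 1 bit 5; 43 bits remain
Read 3: bits[13:20] width=7 -> value=124 (bin 1111100); offset now 20 = byte 2 bit 4; 36 bits remain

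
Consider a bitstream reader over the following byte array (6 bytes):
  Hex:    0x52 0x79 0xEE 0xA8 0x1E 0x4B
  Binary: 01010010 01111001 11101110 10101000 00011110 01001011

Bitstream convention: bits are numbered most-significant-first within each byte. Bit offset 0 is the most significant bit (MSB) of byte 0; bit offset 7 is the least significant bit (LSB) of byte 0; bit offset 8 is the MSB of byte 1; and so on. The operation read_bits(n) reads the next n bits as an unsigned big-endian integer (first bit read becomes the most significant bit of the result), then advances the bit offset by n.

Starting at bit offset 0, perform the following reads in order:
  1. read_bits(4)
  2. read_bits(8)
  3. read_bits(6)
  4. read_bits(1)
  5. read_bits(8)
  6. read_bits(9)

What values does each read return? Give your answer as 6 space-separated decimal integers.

Read 1: bits[0:4] width=4 -> value=5 (bin 0101); offset now 4 = byte 0 bit 4; 44 bits remain
Read 2: bits[4:12] width=8 -> value=39 (bin 00100111); offset now 12 = byte 1 bit 4; 36 bits remain
Read 3: bits[12:18] width=6 -> value=39 (bin 100111); offset now 18 = byte 2 bit 2; 30 bits remain
Read 4: bits[18:19] width=1 -> value=1 (bin 1); offset now 19 = byte 2 bit 3; 29 bits remain
Read 5: bits[19:27] width=8 -> value=117 (bin 01110101); offset now 27 = byte 3 bit 3; 21 bits remain
Read 6: bits[27:36] width=9 -> value=129 (bin 010000001); offset now 36 = byte 4 bit 4; 12 bits remain

Answer: 5 39 39 1 117 129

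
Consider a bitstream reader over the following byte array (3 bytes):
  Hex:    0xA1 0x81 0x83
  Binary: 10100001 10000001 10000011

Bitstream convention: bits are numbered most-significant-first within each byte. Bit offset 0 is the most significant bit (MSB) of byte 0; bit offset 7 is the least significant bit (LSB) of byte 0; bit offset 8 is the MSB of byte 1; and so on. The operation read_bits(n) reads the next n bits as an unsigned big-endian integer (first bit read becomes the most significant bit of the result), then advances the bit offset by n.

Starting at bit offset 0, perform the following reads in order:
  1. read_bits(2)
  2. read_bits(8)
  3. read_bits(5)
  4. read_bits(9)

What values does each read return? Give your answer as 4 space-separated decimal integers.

Read 1: bits[0:2] width=2 -> value=2 (bin 10); offset now 2 = byte 0 bit 2; 22 bits remain
Read 2: bits[2:10] width=8 -> value=134 (bin 10000110); offset now 10 = byte 1 bit 2; 14 bits remain
Read 3: bits[10:15] width=5 -> value=0 (bin 00000); offset now 15 = byte 1 bit 7; 9 bits remain
Read 4: bits[15:24] width=9 -> value=387 (bin 110000011); offset now 24 = byte 3 bit 0; 0 bits remain

Answer: 2 134 0 387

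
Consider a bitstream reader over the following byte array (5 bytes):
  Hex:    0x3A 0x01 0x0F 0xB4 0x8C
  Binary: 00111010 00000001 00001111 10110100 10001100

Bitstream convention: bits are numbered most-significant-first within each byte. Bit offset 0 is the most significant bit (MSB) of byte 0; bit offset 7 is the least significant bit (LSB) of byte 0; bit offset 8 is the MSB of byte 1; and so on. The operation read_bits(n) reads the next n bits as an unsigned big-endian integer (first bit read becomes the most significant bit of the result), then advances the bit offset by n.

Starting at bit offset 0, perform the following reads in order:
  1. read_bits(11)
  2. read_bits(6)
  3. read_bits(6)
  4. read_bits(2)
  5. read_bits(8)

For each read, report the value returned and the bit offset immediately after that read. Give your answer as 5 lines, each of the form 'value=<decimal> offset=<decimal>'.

Read 1: bits[0:11] width=11 -> value=464 (bin 00111010000); offset now 11 = byte 1 bit 3; 29 bits remain
Read 2: bits[11:17] width=6 -> value=2 (bin 000010); offset now 17 = byte 2 bit 1; 23 bits remain
Read 3: bits[17:23] width=6 -> value=7 (bin 000111); offset now 23 = byte 2 bit 7; 17 bits remain
Read 4: bits[23:25] width=2 -> value=3 (bin 11); offset now 25 = byte 3 bit 1; 15 bits remain
Read 5: bits[25:33] width=8 -> value=105 (bin 01101001); offset now 33 = byte 4 bit 1; 7 bits remain

Answer: value=464 offset=11
value=2 offset=17
value=7 offset=23
value=3 offset=25
value=105 offset=33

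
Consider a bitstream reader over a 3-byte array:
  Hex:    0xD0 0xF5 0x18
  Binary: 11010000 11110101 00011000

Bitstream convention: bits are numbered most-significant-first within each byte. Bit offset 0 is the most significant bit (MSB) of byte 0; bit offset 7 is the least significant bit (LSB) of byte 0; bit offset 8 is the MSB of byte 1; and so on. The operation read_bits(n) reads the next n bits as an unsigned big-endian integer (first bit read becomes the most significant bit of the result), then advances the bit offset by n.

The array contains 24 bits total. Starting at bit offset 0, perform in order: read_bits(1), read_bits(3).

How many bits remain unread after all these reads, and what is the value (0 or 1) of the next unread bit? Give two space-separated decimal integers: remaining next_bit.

Answer: 20 0

Derivation:
Read 1: bits[0:1] width=1 -> value=1 (bin 1); offset now 1 = byte 0 bit 1; 23 bits remain
Read 2: bits[1:4] width=3 -> value=5 (bin 101); offset now 4 = byte 0 bit 4; 20 bits remain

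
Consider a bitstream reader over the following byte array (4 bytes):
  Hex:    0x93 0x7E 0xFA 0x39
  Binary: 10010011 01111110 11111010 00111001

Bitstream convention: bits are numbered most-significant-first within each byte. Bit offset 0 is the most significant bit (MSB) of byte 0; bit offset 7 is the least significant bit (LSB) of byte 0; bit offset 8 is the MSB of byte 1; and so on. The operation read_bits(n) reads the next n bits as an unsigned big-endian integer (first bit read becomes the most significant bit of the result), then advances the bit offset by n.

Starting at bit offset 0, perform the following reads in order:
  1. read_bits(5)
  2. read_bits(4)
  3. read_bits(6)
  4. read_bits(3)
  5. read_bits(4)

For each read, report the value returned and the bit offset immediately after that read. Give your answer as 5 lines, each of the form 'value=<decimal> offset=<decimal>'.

Read 1: bits[0:5] width=5 -> value=18 (bin 10010); offset now 5 = byte 0 bit 5; 27 bits remain
Read 2: bits[5:9] width=4 -> value=6 (bin 0110); offset now 9 = byte 1 bit 1; 23 bits remain
Read 3: bits[9:15] width=6 -> value=63 (bin 111111); offset now 15 = byte 1 bit 7; 17 bits remain
Read 4: bits[15:18] width=3 -> value=3 (bin 011); offset now 18 = byte 2 bit 2; 14 bits remain
Read 5: bits[18:22] width=4 -> value=14 (bin 1110); offset now 22 = byte 2 bit 6; 10 bits remain

Answer: value=18 offset=5
value=6 offset=9
value=63 offset=15
value=3 offset=18
value=14 offset=22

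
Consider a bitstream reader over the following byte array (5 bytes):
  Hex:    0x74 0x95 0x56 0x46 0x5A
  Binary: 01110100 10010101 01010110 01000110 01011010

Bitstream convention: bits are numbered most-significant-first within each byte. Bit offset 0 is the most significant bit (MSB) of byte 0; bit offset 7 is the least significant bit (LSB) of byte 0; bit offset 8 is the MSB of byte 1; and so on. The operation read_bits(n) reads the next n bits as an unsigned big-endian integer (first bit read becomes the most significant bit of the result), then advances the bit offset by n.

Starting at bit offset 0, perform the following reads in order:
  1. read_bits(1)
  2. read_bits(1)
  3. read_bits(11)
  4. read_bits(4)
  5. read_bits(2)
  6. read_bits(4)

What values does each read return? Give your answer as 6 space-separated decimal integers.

Read 1: bits[0:1] width=1 -> value=0 (bin 0); offset now 1 = byte 0 bit 1; 39 bits remain
Read 2: bits[1:2] width=1 -> value=1 (bin 1); offset now 2 = byte 0 bit 2; 38 bits remain
Read 3: bits[2:13] width=11 -> value=1682 (bin 11010010010); offset now 13 = byte 1 bit 5; 27 bits remain
Read 4: bits[13:17] width=4 -> value=10 (bin 1010); offset now 17 = byte 2 bit 1; 23 bits remain
Read 5: bits[17:19] width=2 -> value=2 (bin 10); offset now 19 = byte 2 bit 3; 21 bits remain
Read 6: bits[19:23] width=4 -> value=11 (bin 1011); offset now 23 = byte 2 bit 7; 17 bits remain

Answer: 0 1 1682 10 2 11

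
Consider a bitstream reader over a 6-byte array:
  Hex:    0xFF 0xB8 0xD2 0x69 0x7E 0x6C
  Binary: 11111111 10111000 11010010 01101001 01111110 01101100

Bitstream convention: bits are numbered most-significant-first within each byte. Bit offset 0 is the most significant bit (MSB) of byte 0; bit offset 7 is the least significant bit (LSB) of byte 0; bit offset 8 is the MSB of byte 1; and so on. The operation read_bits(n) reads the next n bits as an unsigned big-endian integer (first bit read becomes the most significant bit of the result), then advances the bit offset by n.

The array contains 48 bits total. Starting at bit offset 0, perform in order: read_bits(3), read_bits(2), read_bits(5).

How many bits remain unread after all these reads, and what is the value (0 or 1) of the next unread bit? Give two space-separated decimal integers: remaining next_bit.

Answer: 38 1

Derivation:
Read 1: bits[0:3] width=3 -> value=7 (bin 111); offset now 3 = byte 0 bit 3; 45 bits remain
Read 2: bits[3:5] width=2 -> value=3 (bin 11); offset now 5 = byte 0 bit 5; 43 bits remain
Read 3: bits[5:10] width=5 -> value=30 (bin 11110); offset now 10 = byte 1 bit 2; 38 bits remain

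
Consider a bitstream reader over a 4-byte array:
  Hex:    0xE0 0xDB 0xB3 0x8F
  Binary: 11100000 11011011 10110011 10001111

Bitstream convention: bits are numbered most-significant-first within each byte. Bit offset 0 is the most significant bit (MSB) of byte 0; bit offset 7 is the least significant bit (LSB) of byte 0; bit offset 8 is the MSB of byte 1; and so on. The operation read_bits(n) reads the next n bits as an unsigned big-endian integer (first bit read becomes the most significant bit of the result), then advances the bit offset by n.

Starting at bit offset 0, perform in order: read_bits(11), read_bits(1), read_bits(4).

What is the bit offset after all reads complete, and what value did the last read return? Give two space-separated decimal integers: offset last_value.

Answer: 16 11

Derivation:
Read 1: bits[0:11] width=11 -> value=1798 (bin 11100000110); offset now 11 = byte 1 bit 3; 21 bits remain
Read 2: bits[11:12] width=1 -> value=1 (bin 1); offset now 12 = byte 1 bit 4; 20 bits remain
Read 3: bits[12:16] width=4 -> value=11 (bin 1011); offset now 16 = byte 2 bit 0; 16 bits remain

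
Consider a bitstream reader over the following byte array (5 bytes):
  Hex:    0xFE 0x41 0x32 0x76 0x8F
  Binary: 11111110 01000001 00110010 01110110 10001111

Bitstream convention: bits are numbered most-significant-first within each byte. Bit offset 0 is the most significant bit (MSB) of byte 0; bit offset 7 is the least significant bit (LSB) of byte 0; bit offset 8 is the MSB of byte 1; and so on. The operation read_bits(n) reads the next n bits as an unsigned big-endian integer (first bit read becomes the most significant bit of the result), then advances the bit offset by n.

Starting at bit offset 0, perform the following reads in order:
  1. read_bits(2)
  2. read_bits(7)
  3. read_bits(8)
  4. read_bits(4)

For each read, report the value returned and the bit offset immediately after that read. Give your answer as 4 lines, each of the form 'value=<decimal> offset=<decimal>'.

Read 1: bits[0:2] width=2 -> value=3 (bin 11); offset now 2 = byte 0 bit 2; 38 bits remain
Read 2: bits[2:9] width=7 -> value=124 (bin 1111100); offset now 9 = byte 1 bit 1; 31 bits remain
Read 3: bits[9:17] width=8 -> value=130 (bin 10000010); offset now 17 = byte 2 bit 1; 23 bits remain
Read 4: bits[17:21] width=4 -> value=6 (bin 0110); offset now 21 = byte 2 bit 5; 19 bits remain

Answer: value=3 offset=2
value=124 offset=9
value=130 offset=17
value=6 offset=21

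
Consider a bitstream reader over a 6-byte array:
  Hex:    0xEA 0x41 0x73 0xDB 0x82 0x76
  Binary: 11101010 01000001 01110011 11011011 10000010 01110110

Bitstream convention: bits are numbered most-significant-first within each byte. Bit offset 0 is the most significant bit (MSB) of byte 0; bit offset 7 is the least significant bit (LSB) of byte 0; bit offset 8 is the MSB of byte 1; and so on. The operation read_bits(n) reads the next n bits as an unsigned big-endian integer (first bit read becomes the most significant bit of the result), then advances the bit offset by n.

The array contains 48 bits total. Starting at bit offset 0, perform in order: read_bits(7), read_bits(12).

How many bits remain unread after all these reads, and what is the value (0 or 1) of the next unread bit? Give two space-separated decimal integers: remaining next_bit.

Answer: 29 1

Derivation:
Read 1: bits[0:7] width=7 -> value=117 (bin 1110101); offset now 7 = byte 0 bit 7; 41 bits remain
Read 2: bits[7:19] width=12 -> value=523 (bin 001000001011); offset now 19 = byte 2 bit 3; 29 bits remain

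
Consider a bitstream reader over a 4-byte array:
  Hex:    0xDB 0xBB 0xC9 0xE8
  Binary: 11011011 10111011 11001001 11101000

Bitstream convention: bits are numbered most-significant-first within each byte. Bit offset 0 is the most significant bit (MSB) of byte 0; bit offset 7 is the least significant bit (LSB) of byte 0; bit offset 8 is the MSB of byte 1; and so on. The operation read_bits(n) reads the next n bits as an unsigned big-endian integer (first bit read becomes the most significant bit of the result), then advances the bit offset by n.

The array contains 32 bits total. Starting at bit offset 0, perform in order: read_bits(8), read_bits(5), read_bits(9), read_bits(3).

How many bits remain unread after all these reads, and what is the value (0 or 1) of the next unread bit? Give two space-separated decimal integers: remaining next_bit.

Answer: 7 1

Derivation:
Read 1: bits[0:8] width=8 -> value=219 (bin 11011011); offset now 8 = byte 1 bit 0; 24 bits remain
Read 2: bits[8:13] width=5 -> value=23 (bin 10111); offset now 13 = byte 1 bit 5; 19 bits remain
Read 3: bits[13:22] width=9 -> value=242 (bin 011110010); offset now 22 = byte 2 bit 6; 10 bits remain
Read 4: bits[22:25] width=3 -> value=3 (bin 011); offset now 25 = byte 3 bit 1; 7 bits remain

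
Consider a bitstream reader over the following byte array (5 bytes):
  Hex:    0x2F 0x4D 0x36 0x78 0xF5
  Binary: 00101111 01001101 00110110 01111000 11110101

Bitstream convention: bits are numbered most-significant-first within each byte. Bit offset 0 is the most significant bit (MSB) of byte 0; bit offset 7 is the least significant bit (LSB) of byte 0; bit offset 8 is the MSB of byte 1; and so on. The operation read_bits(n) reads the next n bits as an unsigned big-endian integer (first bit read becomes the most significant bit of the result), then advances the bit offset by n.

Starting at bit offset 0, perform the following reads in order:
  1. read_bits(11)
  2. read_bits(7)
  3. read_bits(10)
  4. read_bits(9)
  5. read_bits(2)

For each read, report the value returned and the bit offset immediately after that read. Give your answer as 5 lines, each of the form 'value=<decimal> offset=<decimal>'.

Read 1: bits[0:11] width=11 -> value=378 (bin 00101111010); offset now 11 = byte 1 bit 3; 29 bits remain
Read 2: bits[11:18] width=7 -> value=52 (bin 0110100); offset now 18 = byte 2 bit 2; 22 bits remain
Read 3: bits[18:28] width=10 -> value=871 (bin 1101100111); offset now 28 = byte 3 bit 4; 12 bits remain
Read 4: bits[28:37] width=9 -> value=286 (bin 100011110); offset now 37 = byte 4 bit 5; 3 bits remain
Read 5: bits[37:39] width=2 -> value=2 (bin 10); offset now 39 = byte 4 bit 7; 1 bits remain

Answer: value=378 offset=11
value=52 offset=18
value=871 offset=28
value=286 offset=37
value=2 offset=39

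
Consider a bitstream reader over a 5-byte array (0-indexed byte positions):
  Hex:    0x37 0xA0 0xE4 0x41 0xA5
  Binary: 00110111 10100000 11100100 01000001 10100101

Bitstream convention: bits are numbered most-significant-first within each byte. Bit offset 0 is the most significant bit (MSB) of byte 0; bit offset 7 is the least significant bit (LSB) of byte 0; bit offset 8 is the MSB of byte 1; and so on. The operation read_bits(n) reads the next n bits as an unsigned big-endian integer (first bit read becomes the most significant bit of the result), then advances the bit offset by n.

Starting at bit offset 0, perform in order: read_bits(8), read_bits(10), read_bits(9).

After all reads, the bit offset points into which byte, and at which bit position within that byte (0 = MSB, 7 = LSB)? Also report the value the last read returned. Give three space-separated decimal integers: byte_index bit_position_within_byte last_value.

Read 1: bits[0:8] width=8 -> value=55 (bin 00110111); offset now 8 = byte 1 bit 0; 32 bits remain
Read 2: bits[8:18] width=10 -> value=643 (bin 1010000011); offset now 18 = byte 2 bit 2; 22 bits remain
Read 3: bits[18:27] width=9 -> value=290 (bin 100100010); offset now 27 = byte 3 bit 3; 13 bits remain

Answer: 3 3 290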